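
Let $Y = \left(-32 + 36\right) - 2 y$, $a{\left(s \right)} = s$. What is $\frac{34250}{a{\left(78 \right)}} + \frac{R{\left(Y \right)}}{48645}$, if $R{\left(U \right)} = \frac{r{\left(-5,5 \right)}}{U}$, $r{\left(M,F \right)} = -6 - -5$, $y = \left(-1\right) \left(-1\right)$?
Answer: $\frac{555363737}{1264770} \approx 439.1$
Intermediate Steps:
$y = 1$
$r{\left(M,F \right)} = -1$ ($r{\left(M,F \right)} = -6 + 5 = -1$)
$Y = 2$ ($Y = \left(-32 + 36\right) - 2 = 4 - 2 = 2$)
$R{\left(U \right)} = - \frac{1}{U}$
$\frac{34250}{a{\left(78 \right)}} + \frac{R{\left(Y \right)}}{48645} = \frac{34250}{78} + \frac{\left(-1\right) \frac{1}{2}}{48645} = 34250 \cdot \frac{1}{78} + \left(-1\right) \frac{1}{2} \cdot \frac{1}{48645} = \frac{17125}{39} - \frac{1}{97290} = \frac{555363737}{1264770}$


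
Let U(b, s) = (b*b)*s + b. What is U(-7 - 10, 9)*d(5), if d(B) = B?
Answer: 12920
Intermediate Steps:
U(b, s) = b + s*b² (U(b, s) = b²*s + b = s*b² + b = b + s*b²)
U(-7 - 10, 9)*d(5) = ((-7 - 10)*(1 + (-7 - 10)*9))*5 = -17*(1 - 17*9)*5 = -17*(1 - 153)*5 = -17*(-152)*5 = 2584*5 = 12920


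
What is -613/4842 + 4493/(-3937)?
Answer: -24168487/19062954 ≈ -1.2678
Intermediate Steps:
-613/4842 + 4493/(-3937) = -613*1/4842 + 4493*(-1/3937) = -613/4842 - 4493/3937 = -24168487/19062954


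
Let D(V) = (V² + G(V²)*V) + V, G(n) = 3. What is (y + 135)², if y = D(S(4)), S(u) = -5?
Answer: 19600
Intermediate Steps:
D(V) = V² + 4*V (D(V) = (V² + 3*V) + V = V² + 4*V)
y = 5 (y = -5*(4 - 5) = -5*(-1) = 5)
(y + 135)² = (5 + 135)² = 140² = 19600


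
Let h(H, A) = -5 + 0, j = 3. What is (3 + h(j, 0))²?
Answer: 4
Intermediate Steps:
h(H, A) = -5
(3 + h(j, 0))² = (3 - 5)² = (-2)² = 4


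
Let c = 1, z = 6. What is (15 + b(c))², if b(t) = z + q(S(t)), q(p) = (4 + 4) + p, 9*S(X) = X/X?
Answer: 68644/81 ≈ 847.46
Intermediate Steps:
S(X) = ⅑ (S(X) = (X/X)/9 = (⅑)*1 = ⅑)
q(p) = 8 + p
b(t) = 127/9 (b(t) = 6 + (8 + ⅑) = 6 + 73/9 = 127/9)
(15 + b(c))² = (15 + 127/9)² = (262/9)² = 68644/81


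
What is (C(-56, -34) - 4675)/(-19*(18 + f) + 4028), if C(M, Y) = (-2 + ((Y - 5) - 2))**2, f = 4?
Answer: -1413/1805 ≈ -0.78283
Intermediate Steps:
C(M, Y) = (-9 + Y)**2 (C(M, Y) = (-2 + ((-5 + Y) - 2))**2 = (-2 + (-7 + Y))**2 = (-9 + Y)**2)
(C(-56, -34) - 4675)/(-19*(18 + f) + 4028) = ((-9 - 34)**2 - 4675)/(-19*(18 + 4) + 4028) = ((-43)**2 - 4675)/(-19*22 + 4028) = (1849 - 4675)/(-418 + 4028) = -2826/3610 = -2826*1/3610 = -1413/1805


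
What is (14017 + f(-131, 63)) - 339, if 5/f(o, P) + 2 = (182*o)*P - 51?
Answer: 20545710117/1502099 ≈ 13678.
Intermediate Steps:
f(o, P) = 5/(-53 + 182*P*o) (f(o, P) = 5/(-2 + ((182*o)*P - 51)) = 5/(-2 + (182*P*o - 51)) = 5/(-2 + (-51 + 182*P*o)) = 5/(-53 + 182*P*o))
(14017 + f(-131, 63)) - 339 = (14017 + 5/(-53 + 182*63*(-131))) - 339 = (14017 + 5/(-53 - 1502046)) - 339 = (14017 + 5/(-1502099)) - 339 = (14017 + 5*(-1/1502099)) - 339 = (14017 - 5/1502099) - 339 = 21054921678/1502099 - 339 = 20545710117/1502099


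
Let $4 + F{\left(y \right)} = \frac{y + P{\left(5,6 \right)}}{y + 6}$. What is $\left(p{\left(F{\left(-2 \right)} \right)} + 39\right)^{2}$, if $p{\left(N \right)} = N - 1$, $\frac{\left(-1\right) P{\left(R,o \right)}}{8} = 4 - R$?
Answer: $\frac{5041}{4} \approx 1260.3$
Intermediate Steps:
$P{\left(R,o \right)} = -32 + 8 R$ ($P{\left(R,o \right)} = - 8 \left(4 - R\right) = -32 + 8 R$)
$F{\left(y \right)} = -4 + \frac{8 + y}{6 + y}$ ($F{\left(y \right)} = -4 + \frac{y + \left(-32 + 8 \cdot 5\right)}{y + 6} = -4 + \frac{y + \left(-32 + 40\right)}{6 + y} = -4 + \frac{y + 8}{6 + y} = -4 + \frac{8 + y}{6 + y}$)
$p{\left(N \right)} = -1 + N$
$\left(p{\left(F{\left(-2 \right)} \right)} + 39\right)^{2} = \left(\left(-1 + \frac{-16 - -6}{6 - 2}\right) + 39\right)^{2} = \left(\left(-1 + \frac{-16 + 6}{4}\right) + 39\right)^{2} = \left(\left(-1 + \frac{1}{4} \left(-10\right)\right) + 39\right)^{2} = \left(\left(-1 - \frac{5}{2}\right) + 39\right)^{2} = \left(- \frac{7}{2} + 39\right)^{2} = \left(\frac{71}{2}\right)^{2} = \frac{5041}{4}$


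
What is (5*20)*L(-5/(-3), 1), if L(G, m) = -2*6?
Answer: -1200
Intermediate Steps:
L(G, m) = -12
(5*20)*L(-5/(-3), 1) = (5*20)*(-12) = 100*(-12) = -1200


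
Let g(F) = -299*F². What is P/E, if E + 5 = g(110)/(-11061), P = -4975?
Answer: -11005695/712519 ≈ -15.446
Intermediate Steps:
E = 3562595/11061 (E = -5 - 299*110²/(-11061) = -5 - 299*12100*(-1/11061) = -5 - 3617900*(-1/11061) = -5 + 3617900/11061 = 3562595/11061 ≈ 322.09)
P/E = -4975/3562595/11061 = -4975*11061/3562595 = -11005695/712519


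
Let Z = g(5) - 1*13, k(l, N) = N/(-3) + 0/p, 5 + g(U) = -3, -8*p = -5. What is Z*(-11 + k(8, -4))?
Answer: 203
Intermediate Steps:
p = 5/8 (p = -⅛*(-5) = 5/8 ≈ 0.62500)
g(U) = -8 (g(U) = -5 - 3 = -8)
k(l, N) = -N/3 (k(l, N) = N/(-3) + 0/(5/8) = N*(-⅓) + 0*(8/5) = -N/3 + 0 = -N/3)
Z = -21 (Z = -8 - 1*13 = -8 - 13 = -21)
Z*(-11 + k(8, -4)) = -21*(-11 - ⅓*(-4)) = -21*(-11 + 4/3) = -21*(-29/3) = 203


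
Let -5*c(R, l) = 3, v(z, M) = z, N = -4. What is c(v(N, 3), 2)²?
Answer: 9/25 ≈ 0.36000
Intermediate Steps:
c(R, l) = -⅗ (c(R, l) = -⅕*3 = -⅗)
c(v(N, 3), 2)² = (-⅗)² = 9/25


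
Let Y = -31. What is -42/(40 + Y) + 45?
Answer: 121/3 ≈ 40.333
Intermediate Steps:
-42/(40 + Y) + 45 = -42/(40 - 31) + 45 = -42/9 + 45 = (⅑)*(-42) + 45 = -14/3 + 45 = 121/3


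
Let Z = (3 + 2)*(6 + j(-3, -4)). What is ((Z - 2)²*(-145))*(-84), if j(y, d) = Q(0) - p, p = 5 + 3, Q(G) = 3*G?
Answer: 1753920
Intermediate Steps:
p = 8
j(y, d) = -8 (j(y, d) = 3*0 - 1*8 = 0 - 8 = -8)
Z = -10 (Z = (3 + 2)*(6 - 8) = 5*(-2) = -10)
((Z - 2)²*(-145))*(-84) = ((-10 - 2)²*(-145))*(-84) = ((-12)²*(-145))*(-84) = (144*(-145))*(-84) = -20880*(-84) = 1753920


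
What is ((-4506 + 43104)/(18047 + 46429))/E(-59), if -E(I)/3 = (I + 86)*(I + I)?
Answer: 6433/102710268 ≈ 6.2632e-5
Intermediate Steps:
E(I) = -6*I*(86 + I) (E(I) = -3*(I + 86)*(I + I) = -3*(86 + I)*2*I = -6*I*(86 + I))
((-4506 + 43104)/(18047 + 46429))/E(-59) = ((-4506 + 43104)/(18047 + 46429))/((-6*(-59)*(86 - 59))) = (38598/64476)/((-6*(-59)*27)) = (38598*(1/64476))/9558 = (6433/10746)*(1/9558) = 6433/102710268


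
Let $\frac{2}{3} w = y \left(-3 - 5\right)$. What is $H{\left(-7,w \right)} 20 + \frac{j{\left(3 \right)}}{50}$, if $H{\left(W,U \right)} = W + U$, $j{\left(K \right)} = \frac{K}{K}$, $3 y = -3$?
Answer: $\frac{5001}{50} \approx 100.02$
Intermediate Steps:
$y = -1$ ($y = \frac{1}{3} \left(-3\right) = -1$)
$w = 12$ ($w = \frac{3 \left(- (-3 - 5)\right)}{2} = \frac{3 \left(\left(-1\right) \left(-8\right)\right)}{2} = \frac{3}{2} \cdot 8 = 12$)
$j{\left(K \right)} = 1$
$H{\left(W,U \right)} = U + W$
$H{\left(-7,w \right)} 20 + \frac{j{\left(3 \right)}}{50} = \left(12 - 7\right) 20 + 1 \cdot \frac{1}{50} = 5 \cdot 20 + 1 \cdot \frac{1}{50} = 100 + \frac{1}{50} = \frac{5001}{50}$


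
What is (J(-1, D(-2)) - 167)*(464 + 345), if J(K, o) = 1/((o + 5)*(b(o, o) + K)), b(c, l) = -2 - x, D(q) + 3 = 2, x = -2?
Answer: -541221/4 ≈ -1.3531e+5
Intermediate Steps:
D(q) = -1 (D(q) = -3 + 2 = -1)
b(c, l) = 0 (b(c, l) = -2 - 1*(-2) = -2 + 2 = 0)
J(K, o) = 1/(K*(5 + o)) (J(K, o) = 1/((o + 5)*(0 + K)) = 1/((5 + o)*K) = 1/(K*(5 + o)))
(J(-1, D(-2)) - 167)*(464 + 345) = (1/((-1)*(5 - 1)) - 167)*(464 + 345) = (-1/4 - 167)*809 = (-1*¼ - 167)*809 = (-¼ - 167)*809 = -669/4*809 = -541221/4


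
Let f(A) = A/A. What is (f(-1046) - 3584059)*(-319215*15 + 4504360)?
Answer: 1017388624170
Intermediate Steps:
f(A) = 1
(f(-1046) - 3584059)*(-319215*15 + 4504360) = (1 - 3584059)*(-319215*15 + 4504360) = -3584058*(-4788225 + 4504360) = -3584058*(-283865) = 1017388624170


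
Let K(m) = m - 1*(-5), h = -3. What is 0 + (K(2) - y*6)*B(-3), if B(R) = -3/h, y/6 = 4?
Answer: -137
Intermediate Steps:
y = 24 (y = 6*4 = 24)
K(m) = 5 + m (K(m) = m + 5 = 5 + m)
B(R) = 1 (B(R) = -3/(-3) = -3*(-⅓) = 1)
0 + (K(2) - y*6)*B(-3) = 0 + ((5 + 2) - 24*6)*1 = 0 + (7 - 1*144)*1 = 0 + (7 - 144)*1 = 0 - 137*1 = 0 - 137 = -137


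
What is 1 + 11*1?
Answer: 12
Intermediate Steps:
1 + 11*1 = 1 + 11 = 12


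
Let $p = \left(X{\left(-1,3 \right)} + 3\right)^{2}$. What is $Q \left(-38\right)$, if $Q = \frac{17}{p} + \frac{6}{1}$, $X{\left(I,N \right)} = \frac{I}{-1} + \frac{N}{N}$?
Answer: $- \frac{6346}{25} \approx -253.84$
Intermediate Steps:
$X{\left(I,N \right)} = 1 - I$ ($X{\left(I,N \right)} = I \left(-1\right) + 1 = - I + 1 = 1 - I$)
$p = 25$ ($p = \left(\left(1 - -1\right) + 3\right)^{2} = \left(\left(1 + 1\right) + 3\right)^{2} = \left(2 + 3\right)^{2} = 5^{2} = 25$)
$Q = \frac{167}{25}$ ($Q = \frac{17}{25} + \frac{6}{1} = 17 \cdot \frac{1}{25} + 6 \cdot 1 = \frac{17}{25} + 6 = \frac{167}{25} \approx 6.68$)
$Q \left(-38\right) = \frac{167}{25} \left(-38\right) = - \frac{6346}{25}$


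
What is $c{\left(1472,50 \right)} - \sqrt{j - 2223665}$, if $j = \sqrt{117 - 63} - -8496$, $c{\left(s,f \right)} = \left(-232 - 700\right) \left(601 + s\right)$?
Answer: $-1932036 - i \sqrt{2215169 - 3 \sqrt{6}} \approx -1.932 \cdot 10^{6} - 1488.3 i$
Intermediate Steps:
$c{\left(s,f \right)} = -560132 - 932 s$ ($c{\left(s,f \right)} = - 932 \left(601 + s\right) = -560132 - 932 s$)
$j = 8496 + 3 \sqrt{6}$ ($j = \sqrt{117 - 63} + 8496 = \sqrt{54} + 8496 = 3 \sqrt{6} + 8496 = 8496 + 3 \sqrt{6} \approx 8503.3$)
$c{\left(1472,50 \right)} - \sqrt{j - 2223665} = \left(-560132 - 1371904\right) - \sqrt{\left(8496 + 3 \sqrt{6}\right) - 2223665} = \left(-560132 - 1371904\right) - \sqrt{-2215169 + 3 \sqrt{6}} = -1932036 - \sqrt{-2215169 + 3 \sqrt{6}}$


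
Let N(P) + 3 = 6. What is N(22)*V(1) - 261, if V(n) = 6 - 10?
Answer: -273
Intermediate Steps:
N(P) = 3 (N(P) = -3 + 6 = 3)
V(n) = -4
N(22)*V(1) - 261 = 3*(-4) - 261 = -12 - 261 = -273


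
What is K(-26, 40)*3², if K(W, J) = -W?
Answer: 234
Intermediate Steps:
K(-26, 40)*3² = -1*(-26)*3² = 26*9 = 234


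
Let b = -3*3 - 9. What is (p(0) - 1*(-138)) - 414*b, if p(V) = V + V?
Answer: 7590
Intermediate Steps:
p(V) = 2*V
b = -18 (b = -9 - 9 = -18)
(p(0) - 1*(-138)) - 414*b = (2*0 - 1*(-138)) - 414*(-18) = (0 + 138) + 7452 = 138 + 7452 = 7590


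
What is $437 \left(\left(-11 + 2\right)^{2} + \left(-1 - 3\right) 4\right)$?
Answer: $28405$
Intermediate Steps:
$437 \left(\left(-11 + 2\right)^{2} + \left(-1 - 3\right) 4\right) = 437 \left(\left(-9\right)^{2} - 16\right) = 437 \left(81 - 16\right) = 437 \cdot 65 = 28405$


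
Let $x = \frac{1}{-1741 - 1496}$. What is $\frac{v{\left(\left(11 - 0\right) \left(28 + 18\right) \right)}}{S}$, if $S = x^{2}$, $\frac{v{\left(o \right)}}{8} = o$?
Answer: $42415628112$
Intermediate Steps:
$v{\left(o \right)} = 8 o$
$x = - \frac{1}{3237}$ ($x = \frac{1}{-3237} = - \frac{1}{3237} \approx -0.00030893$)
$S = \frac{1}{10478169}$ ($S = \left(- \frac{1}{3237}\right)^{2} = \frac{1}{10478169} \approx 9.5436 \cdot 10^{-8}$)
$\frac{v{\left(\left(11 - 0\right) \left(28 + 18\right) \right)}}{S} = 8 \left(11 - 0\right) \left(28 + 18\right) \frac{1}{\frac{1}{10478169}} = 8 \left(11 + 0\right) 46 \cdot 10478169 = 8 \cdot 11 \cdot 46 \cdot 10478169 = 8 \cdot 506 \cdot 10478169 = 4048 \cdot 10478169 = 42415628112$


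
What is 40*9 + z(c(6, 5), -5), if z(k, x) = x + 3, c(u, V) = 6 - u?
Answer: 358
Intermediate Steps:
z(k, x) = 3 + x
40*9 + z(c(6, 5), -5) = 40*9 + (3 - 5) = 360 - 2 = 358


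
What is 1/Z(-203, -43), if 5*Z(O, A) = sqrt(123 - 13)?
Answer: sqrt(110)/22 ≈ 0.47673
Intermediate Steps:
Z(O, A) = sqrt(110)/5 (Z(O, A) = sqrt(123 - 13)/5 = sqrt(110)/5)
1/Z(-203, -43) = 1/(sqrt(110)/5) = sqrt(110)/22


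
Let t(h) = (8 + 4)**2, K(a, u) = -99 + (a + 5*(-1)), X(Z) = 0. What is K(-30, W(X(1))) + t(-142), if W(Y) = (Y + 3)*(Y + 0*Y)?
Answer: 10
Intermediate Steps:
W(Y) = Y*(3 + Y) (W(Y) = (3 + Y)*(Y + 0) = (3 + Y)*Y = Y*(3 + Y))
K(a, u) = -104 + a (K(a, u) = -99 + (a - 5) = -99 + (-5 + a) = -104 + a)
t(h) = 144 (t(h) = 12**2 = 144)
K(-30, W(X(1))) + t(-142) = (-104 - 30) + 144 = -134 + 144 = 10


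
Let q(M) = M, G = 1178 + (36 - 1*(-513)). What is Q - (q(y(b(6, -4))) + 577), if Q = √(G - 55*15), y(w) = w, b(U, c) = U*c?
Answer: -553 + √902 ≈ -522.97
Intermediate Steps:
G = 1727 (G = 1178 + (36 + 513) = 1178 + 549 = 1727)
Q = √902 (Q = √(1727 - 55*15) = √(1727 - 825) = √902 ≈ 30.033)
Q - (q(y(b(6, -4))) + 577) = √902 - (6*(-4) + 577) = √902 - (-24 + 577) = √902 - 1*553 = √902 - 553 = -553 + √902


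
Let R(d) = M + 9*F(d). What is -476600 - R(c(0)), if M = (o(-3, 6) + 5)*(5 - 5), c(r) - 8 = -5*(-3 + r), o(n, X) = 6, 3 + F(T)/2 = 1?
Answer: -476564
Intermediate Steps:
F(T) = -4 (F(T) = -6 + 2*1 = -6 + 2 = -4)
c(r) = 23 - 5*r (c(r) = 8 - 5*(-3 + r) = 8 + (15 - 5*r) = 23 - 5*r)
M = 0 (M = (6 + 5)*(5 - 5) = 11*0 = 0)
R(d) = -36 (R(d) = 0 + 9*(-4) = 0 - 36 = -36)
-476600 - R(c(0)) = -476600 - 1*(-36) = -476600 + 36 = -476564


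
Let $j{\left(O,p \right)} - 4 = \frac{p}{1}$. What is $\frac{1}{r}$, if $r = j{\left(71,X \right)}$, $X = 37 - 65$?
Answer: $- \frac{1}{24} \approx -0.041667$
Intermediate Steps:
$X = -28$ ($X = 37 - 65 = -28$)
$j{\left(O,p \right)} = 4 + p$ ($j{\left(O,p \right)} = 4 + \frac{p}{1} = 4 + p 1 = 4 + p$)
$r = -24$ ($r = 4 - 28 = -24$)
$\frac{1}{r} = \frac{1}{-24} = - \frac{1}{24}$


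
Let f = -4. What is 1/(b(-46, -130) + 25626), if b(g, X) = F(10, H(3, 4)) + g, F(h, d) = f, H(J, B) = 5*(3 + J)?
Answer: 1/25576 ≈ 3.9099e-5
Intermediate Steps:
H(J, B) = 15 + 5*J
F(h, d) = -4
b(g, X) = -4 + g
1/(b(-46, -130) + 25626) = 1/((-4 - 46) + 25626) = 1/(-50 + 25626) = 1/25576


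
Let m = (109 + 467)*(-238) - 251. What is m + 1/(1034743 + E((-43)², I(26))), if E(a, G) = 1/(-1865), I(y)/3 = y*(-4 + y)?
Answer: -265036210816401/1929795694 ≈ -1.3734e+5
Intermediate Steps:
I(y) = 3*y*(-4 + y) (I(y) = 3*(y*(-4 + y)) = 3*y*(-4 + y))
E(a, G) = -1/1865
m = -137339 (m = 576*(-238) - 251 = -137088 - 251 = -137339)
m + 1/(1034743 + E((-43)², I(26))) = -137339 + 1/(1034743 - 1/1865) = -137339 + 1/(1929795694/1865) = -137339 + 1865/1929795694 = -265036210816401/1929795694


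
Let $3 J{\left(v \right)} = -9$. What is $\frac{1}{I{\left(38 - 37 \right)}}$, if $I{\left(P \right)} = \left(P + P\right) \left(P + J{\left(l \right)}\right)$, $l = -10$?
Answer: $- \frac{1}{4} \approx -0.25$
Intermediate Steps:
$J{\left(v \right)} = -3$ ($J{\left(v \right)} = \frac{1}{3} \left(-9\right) = -3$)
$I{\left(P \right)} = 2 P \left(-3 + P\right)$ ($I{\left(P \right)} = \left(P + P\right) \left(P - 3\right) = 2 P \left(-3 + P\right)$)
$\frac{1}{I{\left(38 - 37 \right)}} = \frac{1}{2 \left(38 - 37\right) \left(-3 + \left(38 - 37\right)\right)} = \frac{1}{2 \cdot 1 \left(-3 + 1\right)} = \frac{1}{2 \cdot 1 \left(-2\right)} = \frac{1}{-4} = - \frac{1}{4}$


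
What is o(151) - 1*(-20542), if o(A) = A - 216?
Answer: 20477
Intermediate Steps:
o(A) = -216 + A
o(151) - 1*(-20542) = (-216 + 151) - 1*(-20542) = -65 + 20542 = 20477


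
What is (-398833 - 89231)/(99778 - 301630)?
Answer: 40672/16821 ≈ 2.4179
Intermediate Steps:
(-398833 - 89231)/(99778 - 301630) = -488064/(-201852) = -488064*(-1/201852) = 40672/16821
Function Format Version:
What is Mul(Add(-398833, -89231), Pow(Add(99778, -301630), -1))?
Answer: Rational(40672, 16821) ≈ 2.4179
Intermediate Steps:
Mul(Add(-398833, -89231), Pow(Add(99778, -301630), -1)) = Mul(-488064, Pow(-201852, -1)) = Mul(-488064, Rational(-1, 201852)) = Rational(40672, 16821)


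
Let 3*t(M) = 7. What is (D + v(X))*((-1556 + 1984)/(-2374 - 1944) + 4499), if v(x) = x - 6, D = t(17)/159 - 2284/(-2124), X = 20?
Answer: 1374983782702/20253579 ≈ 67888.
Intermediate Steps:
t(M) = 7/3 (t(M) = (⅓)*7 = 7/3)
D = 30676/28143 (D = (7/3)/159 - 2284/(-2124) = (7/3)*(1/159) - 2284*(-1/2124) = 7/477 + 571/531 = 30676/28143 ≈ 1.0900)
v(x) = -6 + x
(D + v(X))*((-1556 + 1984)/(-2374 - 1944) + 4499) = (30676/28143 + (-6 + 20))*((-1556 + 1984)/(-2374 - 1944) + 4499) = (30676/28143 + 14)*(428/(-4318) + 4499) = 424678*(428*(-1/4318) + 4499)/28143 = 424678*(-214/2159 + 4499)/28143 = (424678/28143)*(9713127/2159) = 1374983782702/20253579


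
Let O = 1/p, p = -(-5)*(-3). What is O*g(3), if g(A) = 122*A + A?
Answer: -123/5 ≈ -24.600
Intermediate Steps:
g(A) = 123*A
p = -15 (p = -5*3 = -15)
O = -1/15 (O = 1/(-15) = -1/15 ≈ -0.066667)
O*g(3) = -41*3/5 = -1/15*369 = -123/5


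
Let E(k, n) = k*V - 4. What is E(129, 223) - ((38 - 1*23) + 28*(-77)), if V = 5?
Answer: 2782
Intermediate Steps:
E(k, n) = -4 + 5*k (E(k, n) = k*5 - 4 = 5*k - 4 = -4 + 5*k)
E(129, 223) - ((38 - 1*23) + 28*(-77)) = (-4 + 5*129) - ((38 - 1*23) + 28*(-77)) = (-4 + 645) - ((38 - 23) - 2156) = 641 - (15 - 2156) = 641 - 1*(-2141) = 641 + 2141 = 2782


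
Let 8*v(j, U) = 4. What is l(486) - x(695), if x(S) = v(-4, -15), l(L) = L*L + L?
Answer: 473363/2 ≈ 2.3668e+5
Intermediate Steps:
v(j, U) = ½ (v(j, U) = (⅛)*4 = ½)
l(L) = L + L² (l(L) = L² + L = L + L²)
x(S) = ½
l(486) - x(695) = 486*(1 + 486) - 1*½ = 486*487 - ½ = 236682 - ½ = 473363/2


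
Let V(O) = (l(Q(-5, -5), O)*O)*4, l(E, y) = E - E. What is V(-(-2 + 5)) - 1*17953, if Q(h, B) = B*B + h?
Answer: -17953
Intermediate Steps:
Q(h, B) = h + B² (Q(h, B) = B² + h = h + B²)
l(E, y) = 0
V(O) = 0 (V(O) = (0*O)*4 = 0*4 = 0)
V(-(-2 + 5)) - 1*17953 = 0 - 1*17953 = 0 - 17953 = -17953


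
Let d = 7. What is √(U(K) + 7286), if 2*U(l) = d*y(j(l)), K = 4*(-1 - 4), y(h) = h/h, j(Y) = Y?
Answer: √29158/2 ≈ 85.379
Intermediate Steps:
y(h) = 1
K = -20 (K = 4*(-5) = -20)
U(l) = 7/2 (U(l) = (7*1)/2 = (½)*7 = 7/2)
√(U(K) + 7286) = √(7/2 + 7286) = √(14579/2) = √29158/2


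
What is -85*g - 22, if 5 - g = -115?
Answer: -10222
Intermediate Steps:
g = 120 (g = 5 - 1*(-115) = 5 + 115 = 120)
-85*g - 22 = -85*120 - 22 = -10200 - 22 = -10222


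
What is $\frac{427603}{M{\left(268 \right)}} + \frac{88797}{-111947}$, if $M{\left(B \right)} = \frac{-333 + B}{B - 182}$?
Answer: $- \frac{4116728853331}{7276555} \approx -5.6575 \cdot 10^{5}$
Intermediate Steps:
$M{\left(B \right)} = \frac{-333 + B}{-182 + B}$
$\frac{427603}{M{\left(268 \right)}} + \frac{88797}{-111947} = \frac{427603}{\frac{1}{-182 + 268} \left(-333 + 268\right)} + \frac{88797}{-111947} = \frac{427603}{\frac{1}{86} \left(-65\right)} + 88797 \left(- \frac{1}{111947}\right) = \frac{427603}{\frac{1}{86} \left(-65\right)} - \frac{88797}{111947} = \frac{427603}{- \frac{65}{86}} - \frac{88797}{111947} = 427603 \left(- \frac{86}{65}\right) - \frac{88797}{111947} = - \frac{36773858}{65} - \frac{88797}{111947} = - \frac{4116728853331}{7276555}$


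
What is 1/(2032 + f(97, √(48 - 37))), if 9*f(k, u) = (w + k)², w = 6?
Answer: 9/28897 ≈ 0.00031145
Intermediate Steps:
f(k, u) = (6 + k)²/9
1/(2032 + f(97, √(48 - 37))) = 1/(2032 + (6 + 97)²/9) = 1/(2032 + (⅑)*103²) = 1/(2032 + (⅑)*10609) = 1/(2032 + 10609/9) = 1/(28897/9) = 9/28897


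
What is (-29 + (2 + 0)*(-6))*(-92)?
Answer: 3772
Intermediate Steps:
(-29 + (2 + 0)*(-6))*(-92) = (-29 + 2*(-6))*(-92) = (-29 - 12)*(-92) = -41*(-92) = 3772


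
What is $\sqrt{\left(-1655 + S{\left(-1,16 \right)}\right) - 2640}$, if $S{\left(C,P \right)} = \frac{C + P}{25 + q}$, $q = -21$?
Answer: $\frac{i \sqrt{17165}}{2} \approx 65.508 i$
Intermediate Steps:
$S{\left(C,P \right)} = \frac{C}{4} + \frac{P}{4}$ ($S{\left(C,P \right)} = \frac{C + P}{25 - 21} = \frac{C + P}{4} = \left(C + P\right) \frac{1}{4} = \frac{C}{4} + \frac{P}{4}$)
$\sqrt{\left(-1655 + S{\left(-1,16 \right)}\right) - 2640} = \sqrt{\left(-1655 + \left(\frac{1}{4} \left(-1\right) + \frac{1}{4} \cdot 16\right)\right) - 2640} = \sqrt{\left(-1655 + \left(- \frac{1}{4} + 4\right)\right) - 2640} = \sqrt{\left(-1655 + \frac{15}{4}\right) - 2640} = \sqrt{- \frac{6605}{4} - 2640} = \sqrt{- \frac{17165}{4}} = \frac{i \sqrt{17165}}{2}$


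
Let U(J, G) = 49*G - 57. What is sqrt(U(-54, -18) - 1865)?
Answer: 2*I*sqrt(701) ≈ 52.953*I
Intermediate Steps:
U(J, G) = -57 + 49*G
sqrt(U(-54, -18) - 1865) = sqrt((-57 + 49*(-18)) - 1865) = sqrt((-57 - 882) - 1865) = sqrt(-939 - 1865) = sqrt(-2804) = 2*I*sqrt(701)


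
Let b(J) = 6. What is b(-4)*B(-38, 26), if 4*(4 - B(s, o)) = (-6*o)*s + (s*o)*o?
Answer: 29664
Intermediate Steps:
B(s, o) = 4 - s*o²/4 + 3*o*s/2 (B(s, o) = 4 - ((-6*o)*s + (s*o)*o)/4 = 4 - (-6*o*s + (o*s)*o)/4 = 4 - (-6*o*s + s*o²)/4 = 4 - (s*o² - 6*o*s)/4 = 4 + (-s*o²/4 + 3*o*s/2) = 4 - s*o²/4 + 3*o*s/2)
b(-4)*B(-38, 26) = 6*(4 - ¼*(-38)*26² + (3/2)*26*(-38)) = 6*(4 - ¼*(-38)*676 - 1482) = 6*(4 + 6422 - 1482) = 6*4944 = 29664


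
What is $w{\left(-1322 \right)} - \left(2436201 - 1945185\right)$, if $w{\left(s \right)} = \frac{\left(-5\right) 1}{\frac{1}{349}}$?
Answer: $-492761$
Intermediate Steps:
$w{\left(s \right)} = -1745$ ($w{\left(s \right)} = - 5 \frac{1}{\frac{1}{349}} = \left(-5\right) 349 = -1745$)
$w{\left(-1322 \right)} - \left(2436201 - 1945185\right) = -1745 - \left(2436201 - 1945185\right) = -1745 - 491016 = -492761$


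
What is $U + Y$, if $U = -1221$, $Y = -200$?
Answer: $-1421$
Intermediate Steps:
$U + Y = -1221 - 200 = -1421$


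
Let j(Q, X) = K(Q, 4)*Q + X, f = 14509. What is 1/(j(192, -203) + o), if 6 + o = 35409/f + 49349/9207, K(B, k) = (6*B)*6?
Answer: 12144033/16113951396199 ≈ 7.5363e-7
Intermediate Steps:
K(B, k) = 36*B
j(Q, X) = X + 36*Q² (j(Q, X) = (36*Q)*Q + X = 36*Q² + X = X + 36*Q²)
o = 21864466/12144033 (o = -6 + (35409/14509 + 49349/9207) = -6 + (35409*(1/14509) + 49349*(1/9207)) = -6 + (3219/1319 + 49349/9207) = -6 + 94728664/12144033 = 21864466/12144033 ≈ 1.8004)
1/(j(192, -203) + o) = 1/((-203 + 36*192²) + 21864466/12144033) = 1/((-203 + 36*36864) + 21864466/12144033) = 1/((-203 + 1327104) + 21864466/12144033) = 1/(1326901 + 21864466/12144033) = 1/(16113951396199/12144033) = 12144033/16113951396199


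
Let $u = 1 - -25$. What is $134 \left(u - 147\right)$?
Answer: $-16214$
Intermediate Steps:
$u = 26$ ($u = 1 + 25 = 26$)
$134 \left(u - 147\right) = 134 \left(26 - 147\right) = 134 \left(-121\right) = -16214$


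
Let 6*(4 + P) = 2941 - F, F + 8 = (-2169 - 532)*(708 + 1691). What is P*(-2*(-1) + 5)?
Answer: 22689184/3 ≈ 7.5631e+6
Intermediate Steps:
F = -6479707 (F = -8 + (-2169 - 532)*(708 + 1691) = -8 - 2701*2399 = -8 - 6479699 = -6479707)
P = 3241312/3 (P = -4 + (2941 - 1*(-6479707))/6 = -4 + (2941 + 6479707)/6 = -4 + (1/6)*6482648 = -4 + 3241324/3 = 3241312/3 ≈ 1.0804e+6)
P*(-2*(-1) + 5) = 3241312*(-2*(-1) + 5)/3 = 3241312*(2 + 5)/3 = (3241312/3)*7 = 22689184/3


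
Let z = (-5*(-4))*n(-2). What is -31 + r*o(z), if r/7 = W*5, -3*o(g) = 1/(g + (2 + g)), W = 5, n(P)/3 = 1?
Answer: -11521/366 ≈ -31.478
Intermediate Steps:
n(P) = 3 (n(P) = 3*1 = 3)
z = 60 (z = -5*(-4)*3 = 20*3 = 60)
o(g) = -1/(3*(2 + 2*g)) (o(g) = -1/(3*(g + (2 + g))) = -1/(3*(2 + 2*g)))
r = 175 (r = 7*(5*5) = 7*25 = 175)
-31 + r*o(z) = -31 + 175*(-1/(6 + 6*60)) = -31 + 175*(-1/(6 + 360)) = -31 + 175*(-1/366) = -31 - 175/366 = -11521/366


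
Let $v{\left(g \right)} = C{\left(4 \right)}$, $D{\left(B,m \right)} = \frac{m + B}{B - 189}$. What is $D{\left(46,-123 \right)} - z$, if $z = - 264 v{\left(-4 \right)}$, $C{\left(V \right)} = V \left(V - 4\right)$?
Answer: $\frac{7}{13} \approx 0.53846$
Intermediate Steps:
$D{\left(B,m \right)} = \frac{B + m}{-189 + B}$
$C{\left(V \right)} = V \left(-4 + V\right)$
$v{\left(g \right)} = 0$ ($v{\left(g \right)} = 4 \left(-4 + 4\right) = 4 \cdot 0 = 0$)
$z = 0$ ($z = \left(-264\right) 0 = 0$)
$D{\left(46,-123 \right)} - z = \frac{46 - 123}{-189 + 46} - 0 = \frac{1}{-143} \left(-77\right) + 0 = \left(- \frac{1}{143}\right) \left(-77\right) + 0 = \frac{7}{13} + 0 = \frac{7}{13}$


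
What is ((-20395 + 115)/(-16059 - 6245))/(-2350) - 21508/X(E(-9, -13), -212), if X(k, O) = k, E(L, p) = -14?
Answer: 14091607891/9172520 ≈ 1536.3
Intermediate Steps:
((-20395 + 115)/(-16059 - 6245))/(-2350) - 21508/X(E(-9, -13), -212) = ((-20395 + 115)/(-16059 - 6245))/(-2350) - 21508/(-14) = -20280/(-22304)*(-1/2350) - 21508*(-1/14) = -20280*(-1/22304)*(-1/2350) + 10754/7 = (2535/2788)*(-1/2350) + 10754/7 = -507/1310360 + 10754/7 = 14091607891/9172520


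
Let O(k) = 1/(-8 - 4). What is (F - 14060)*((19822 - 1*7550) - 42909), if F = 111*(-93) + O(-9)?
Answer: 8964294289/12 ≈ 7.4702e+8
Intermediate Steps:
O(k) = -1/12 (O(k) = 1/(-12) = -1/12)
F = -123877/12 (F = 111*(-93) - 1/12 = -10323 - 1/12 = -123877/12 ≈ -10323.)
(F - 14060)*((19822 - 1*7550) - 42909) = (-123877/12 - 14060)*((19822 - 1*7550) - 42909) = -292597*((19822 - 7550) - 42909)/12 = -292597*(12272 - 42909)/12 = -292597/12*(-30637) = 8964294289/12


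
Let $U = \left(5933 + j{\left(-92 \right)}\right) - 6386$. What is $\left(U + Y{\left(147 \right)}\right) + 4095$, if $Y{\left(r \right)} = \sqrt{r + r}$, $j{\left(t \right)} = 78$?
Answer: $3720 + 7 \sqrt{6} \approx 3737.1$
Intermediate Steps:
$U = -375$ ($U = \left(5933 + 78\right) - 6386 = 6011 - 6386 = -375$)
$Y{\left(r \right)} = \sqrt{2} \sqrt{r}$ ($Y{\left(r \right)} = \sqrt{2 r} = \sqrt{2} \sqrt{r}$)
$\left(U + Y{\left(147 \right)}\right) + 4095 = \left(-375 + \sqrt{2} \sqrt{147}\right) + 4095 = \left(-375 + \sqrt{2} \cdot 7 \sqrt{3}\right) + 4095 = \left(-375 + 7 \sqrt{6}\right) + 4095 = 3720 + 7 \sqrt{6}$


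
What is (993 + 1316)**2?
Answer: 5331481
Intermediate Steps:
(993 + 1316)**2 = 2309**2 = 5331481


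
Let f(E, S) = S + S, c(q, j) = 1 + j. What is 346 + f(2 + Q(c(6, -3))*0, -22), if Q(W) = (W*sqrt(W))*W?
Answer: 302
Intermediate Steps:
Q(W) = W**(5/2) (Q(W) = W**(3/2)*W = W**(5/2))
f(E, S) = 2*S
346 + f(2 + Q(c(6, -3))*0, -22) = 346 + 2*(-22) = 346 - 44 = 302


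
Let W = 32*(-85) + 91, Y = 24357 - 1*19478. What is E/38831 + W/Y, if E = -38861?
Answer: -291689518/189456449 ≈ -1.5396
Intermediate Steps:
Y = 4879 (Y = 24357 - 19478 = 4879)
W = -2629 (W = -2720 + 91 = -2629)
E/38831 + W/Y = -38861/38831 - 2629/4879 = -291689518/189456449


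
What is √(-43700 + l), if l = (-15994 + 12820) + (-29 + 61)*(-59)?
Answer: 9*I*√602 ≈ 220.82*I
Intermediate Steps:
l = -5062 (l = -3174 + 32*(-59) = -3174 - 1888 = -5062)
√(-43700 + l) = √(-43700 - 5062) = √(-48762) = 9*I*√602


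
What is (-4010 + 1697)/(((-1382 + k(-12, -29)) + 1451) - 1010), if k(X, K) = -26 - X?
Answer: 2313/955 ≈ 2.4220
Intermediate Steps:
(-4010 + 1697)/(((-1382 + k(-12, -29)) + 1451) - 1010) = (-4010 + 1697)/(((-1382 + (-26 - 1*(-12))) + 1451) - 1010) = -2313/(((-1382 + (-26 + 12)) + 1451) - 1010) = -2313/(((-1382 - 14) + 1451) - 1010) = -2313/((-1396 + 1451) - 1010) = -2313/(55 - 1010) = -2313/(-955) = -2313*(-1/955) = 2313/955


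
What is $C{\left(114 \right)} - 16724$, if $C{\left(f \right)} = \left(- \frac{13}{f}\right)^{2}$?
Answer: $- \frac{217344935}{12996} \approx -16724.0$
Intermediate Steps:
$C{\left(f \right)} = \frac{169}{f^{2}}$
$C{\left(114 \right)} - 16724 = \frac{169}{12996} - 16724 = - \frac{217344935}{12996}$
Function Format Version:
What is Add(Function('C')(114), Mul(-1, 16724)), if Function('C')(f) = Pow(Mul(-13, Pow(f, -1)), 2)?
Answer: Rational(-217344935, 12996) ≈ -16724.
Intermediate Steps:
Function('C')(f) = Mul(169, Pow(f, -2))
Add(Function('C')(114), Mul(-1, 16724)) = Add(Mul(169, Pow(114, -2)), Mul(-1, 16724)) = Add(Mul(169, Rational(1, 12996)), -16724) = Add(Rational(169, 12996), -16724) = Rational(-217344935, 12996)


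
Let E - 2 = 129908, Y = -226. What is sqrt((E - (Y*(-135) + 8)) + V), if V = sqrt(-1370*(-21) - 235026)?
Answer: 2*sqrt(24848 + I*sqrt(12891)) ≈ 315.27 + 0.72027*I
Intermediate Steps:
E = 129910 (E = 2 + 129908 = 129910)
V = 4*I*sqrt(12891) (V = sqrt(28770 - 235026) = sqrt(-206256) = 4*I*sqrt(12891) ≈ 454.15*I)
sqrt((E - (Y*(-135) + 8)) + V) = sqrt((129910 - (-226*(-135) + 8)) + 4*I*sqrt(12891)) = sqrt((129910 - (30510 + 8)) + 4*I*sqrt(12891)) = sqrt((129910 - 1*30518) + 4*I*sqrt(12891)) = sqrt((129910 - 30518) + 4*I*sqrt(12891)) = sqrt(99392 + 4*I*sqrt(12891))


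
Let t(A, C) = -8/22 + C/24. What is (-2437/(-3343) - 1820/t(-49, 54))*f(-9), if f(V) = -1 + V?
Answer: 2675051690/277469 ≈ 9640.9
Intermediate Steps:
t(A, C) = -4/11 + C/24 (t(A, C) = -8*1/22 + C*(1/24) = -4/11 + C/24)
(-2437/(-3343) - 1820/t(-49, 54))*f(-9) = (-2437/(-3343) - 1820/(-4/11 + (1/24)*54))*(-1 - 9) = (-2437*(-1/3343) - 1820/(-4/11 + 9/4))*(-10) = (2437/3343 - 1820/83/44)*(-10) = (2437/3343 - 1820*44/83)*(-10) = (2437/3343 - 80080/83)*(-10) = -267505169/277469*(-10) = 2675051690/277469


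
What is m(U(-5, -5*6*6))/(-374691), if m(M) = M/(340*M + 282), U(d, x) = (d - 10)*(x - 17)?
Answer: -985/125519236854 ≈ -7.8474e-9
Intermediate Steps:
U(d, x) = (-17 + x)*(-10 + d) (U(d, x) = (-10 + d)*(-17 + x) = (-17 + x)*(-10 + d))
m(M) = M/(282 + 340*M)
m(U(-5, -5*6*6))/(-374691) = ((170 - 17*(-5) - 10*(-5*6)*6 - 5*(-5*6)*6)/(2*(141 + 170*(170 - 17*(-5) - 10*(-5*6)*6 - 5*(-5*6)*6))))/(-374691) = ((170 + 85 - (-300)*6 - (-150)*6)/(2*(141 + 170*(170 + 85 - (-300)*6 - (-150)*6))))*(-1/374691) = ((170 + 85 - 10*(-180) - 5*(-180))/(2*(141 + 170*(170 + 85 - 10*(-180) - 5*(-180)))))*(-1/374691) = ((170 + 85 + 1800 + 900)/(2*(141 + 170*(170 + 85 + 1800 + 900))))*(-1/374691) = ((½)*2955/(141 + 170*2955))*(-1/374691) = ((½)*2955/(141 + 502350))*(-1/374691) = ((½)*2955/502491)*(-1/374691) = ((½)*2955*(1/502491))*(-1/374691) = (985/334994)*(-1/374691) = -985/125519236854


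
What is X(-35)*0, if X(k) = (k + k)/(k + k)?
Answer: 0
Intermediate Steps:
X(k) = 1 (X(k) = (2*k)/((2*k)) = (2*k)*(1/(2*k)) = 1)
X(-35)*0 = 1*0 = 0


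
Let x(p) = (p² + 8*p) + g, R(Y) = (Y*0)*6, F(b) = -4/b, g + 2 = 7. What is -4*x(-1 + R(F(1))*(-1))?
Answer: 8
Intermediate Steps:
g = 5 (g = -2 + 7 = 5)
R(Y) = 0 (R(Y) = 0*6 = 0)
x(p) = 5 + p² + 8*p (x(p) = (p² + 8*p) + 5 = 5 + p² + 8*p)
-4*x(-1 + R(F(1))*(-1)) = -4*(5 + (-1 + 0*(-1))² + 8*(-1 + 0*(-1))) = -4*(5 + (-1 + 0)² + 8*(-1 + 0)) = -4*(5 + (-1)² + 8*(-1)) = -4*(5 + 1 - 8) = -4*(-2) = 8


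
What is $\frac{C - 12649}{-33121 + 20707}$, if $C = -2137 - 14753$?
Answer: $\frac{29539}{12414} \approx 2.3795$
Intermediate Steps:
$C = -16890$ ($C = -2137 - 14753 = -16890$)
$\frac{C - 12649}{-33121 + 20707} = \frac{-16890 - 12649}{-33121 + 20707} = - \frac{29539}{-12414} = \left(-29539\right) \left(- \frac{1}{12414}\right) = \frac{29539}{12414}$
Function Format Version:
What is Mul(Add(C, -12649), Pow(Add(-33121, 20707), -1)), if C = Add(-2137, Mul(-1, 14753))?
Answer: Rational(29539, 12414) ≈ 2.3795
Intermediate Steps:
C = -16890 (C = Add(-2137, -14753) = -16890)
Mul(Add(C, -12649), Pow(Add(-33121, 20707), -1)) = Mul(Add(-16890, -12649), Pow(Add(-33121, 20707), -1)) = Mul(-29539, Pow(-12414, -1)) = Mul(-29539, Rational(-1, 12414)) = Rational(29539, 12414)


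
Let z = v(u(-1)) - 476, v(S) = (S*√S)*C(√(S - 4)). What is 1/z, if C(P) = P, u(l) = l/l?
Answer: -476/226579 - I*√3/226579 ≈ -0.0021008 - 7.6444e-6*I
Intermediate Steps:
u(l) = 1
v(S) = S^(3/2)*√(-4 + S) (v(S) = (S*√S)*√(S - 4) = S^(3/2)*√(-4 + S))
z = -476 + I*√3 (z = 1^(3/2)*√(-4 + 1) - 476 = 1*√(-3) - 476 = 1*(I*√3) - 476 = I*√3 - 476 = -476 + I*√3 ≈ -476.0 + 1.732*I)
1/z = 1/(-476 + I*√3)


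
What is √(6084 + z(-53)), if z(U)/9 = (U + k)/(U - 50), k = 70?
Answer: 3*√7169933/103 ≈ 77.990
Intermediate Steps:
z(U) = 9*(70 + U)/(-50 + U) (z(U) = 9*((U + 70)/(U - 50)) = 9*((70 + U)/(-50 + U)) = 9*(70 + U)/(-50 + U))
√(6084 + z(-53)) = √(6084 + 9*(70 - 53)/(-50 - 53)) = √(6084 + 9*17/(-103)) = √(6084 + 9*(-1/103)*17) = √(6084 - 153/103) = √(626499/103) = 3*√7169933/103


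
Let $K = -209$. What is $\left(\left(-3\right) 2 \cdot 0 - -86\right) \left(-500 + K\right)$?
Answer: $-60974$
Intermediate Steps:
$\left(\left(-3\right) 2 \cdot 0 - -86\right) \left(-500 + K\right) = \left(\left(-3\right) 2 \cdot 0 - -86\right) \left(-500 - 209\right) = \left(\left(-6\right) 0 + 86\right) \left(-709\right) = \left(0 + 86\right) \left(-709\right) = 86 \left(-709\right) = -60974$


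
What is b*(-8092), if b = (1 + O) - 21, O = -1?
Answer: 169932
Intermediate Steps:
b = -21 (b = (1 - 1) - 21 = 0 - 21 = -21)
b*(-8092) = -21*(-8092) = 169932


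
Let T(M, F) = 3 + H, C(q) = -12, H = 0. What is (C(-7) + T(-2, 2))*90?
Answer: -810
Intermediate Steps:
T(M, F) = 3 (T(M, F) = 3 + 0 = 3)
(C(-7) + T(-2, 2))*90 = (-12 + 3)*90 = -9*90 = -810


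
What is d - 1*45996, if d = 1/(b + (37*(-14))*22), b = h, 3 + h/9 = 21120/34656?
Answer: -189582771469/4121723 ≈ -45996.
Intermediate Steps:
h = -7767/361 (h = -27 + 9*(21120/34656) = -27 + 9*(21120*(1/34656)) = -27 + 9*(220/361) = -27 + 1980/361 = -7767/361 ≈ -21.515)
b = -7767/361 ≈ -21.515
d = -361/4121723 (d = 1/(-7767/361 + (37*(-14))*22) = 1/(-7767/361 - 518*22) = 1/(-7767/361 - 11396) = 1/(-4121723/361) = -361/4121723 ≈ -8.7585e-5)
d - 1*45996 = -361/4121723 - 1*45996 = -361/4121723 - 45996 = -189582771469/4121723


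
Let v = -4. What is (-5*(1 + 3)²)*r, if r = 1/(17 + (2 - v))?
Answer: -80/23 ≈ -3.4783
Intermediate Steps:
r = 1/23 (r = 1/(17 + (2 - 1*(-4))) = 1/(17 + (2 + 4)) = 1/(17 + 6) = 1/23 ≈ 0.043478)
(-5*(1 + 3)²)*r = -5*(1 + 3)²*(1/23) = -5*4²*(1/23) = -5*16*(1/23) = -80*1/23 = -80/23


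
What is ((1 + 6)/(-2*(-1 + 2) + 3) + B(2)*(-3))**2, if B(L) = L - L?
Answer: 49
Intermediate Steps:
B(L) = 0
((1 + 6)/(-2*(-1 + 2) + 3) + B(2)*(-3))**2 = ((1 + 6)/(-2*(-1 + 2) + 3) + 0*(-3))**2 = (7/(-2*1 + 3) + 0)**2 = (7/(-2 + 3) + 0)**2 = (7/1 + 0)**2 = (7*1 + 0)**2 = (7 + 0)**2 = 7**2 = 49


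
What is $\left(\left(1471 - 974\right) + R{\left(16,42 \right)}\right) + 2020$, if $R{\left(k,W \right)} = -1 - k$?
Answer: $2500$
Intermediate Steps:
$\left(\left(1471 - 974\right) + R{\left(16,42 \right)}\right) + 2020 = \left(\left(1471 - 974\right) - 17\right) + 2020 = \left(497 - 17\right) + 2020 = 480 + 2020 = 2500$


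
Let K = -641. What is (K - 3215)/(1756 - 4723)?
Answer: 3856/2967 ≈ 1.2996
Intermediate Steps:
(K - 3215)/(1756 - 4723) = (-641 - 3215)/(1756 - 4723) = -3856/(-2967) = -3856*(-1/2967) = 3856/2967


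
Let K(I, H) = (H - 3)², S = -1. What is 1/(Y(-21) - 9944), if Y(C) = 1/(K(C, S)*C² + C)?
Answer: -7035/69956039 ≈ -0.00010056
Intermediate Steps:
K(I, H) = (-3 + H)²
Y(C) = 1/(C + 16*C²) (Y(C) = 1/((-3 - 1)²*C² + C) = 1/((-4)²*C² + C) = 1/(16*C² + C) = 1/(C + 16*C²))
1/(Y(-21) - 9944) = 1/(1/((-21)*(1 + 16*(-21))) - 9944) = 1/(-1/(21*(1 - 336)) - 9944) = 1/(-1/21/(-335) - 9944) = 1/(-1/21*(-1/335) - 9944) = 1/(1/7035 - 9944) = 1/(-69956039/7035) = -7035/69956039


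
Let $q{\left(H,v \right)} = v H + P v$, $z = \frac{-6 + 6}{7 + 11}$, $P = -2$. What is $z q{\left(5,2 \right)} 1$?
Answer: $0$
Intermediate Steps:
$z = 0$ ($z = \frac{0}{18} = 0 \cdot \frac{1}{18} = 0$)
$q{\left(H,v \right)} = - 2 v + H v$ ($q{\left(H,v \right)} = v H - 2 v = H v - 2 v = - 2 v + H v$)
$z q{\left(5,2 \right)} 1 = 0 \cdot 2 \left(-2 + 5\right) 1 = 0 \cdot 2 \cdot 3 \cdot 1 = 0 \cdot 6 \cdot 1 = 0 \cdot 1 = 0$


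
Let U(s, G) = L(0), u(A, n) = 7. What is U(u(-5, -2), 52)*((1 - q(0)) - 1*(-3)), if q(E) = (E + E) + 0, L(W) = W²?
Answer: 0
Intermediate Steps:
q(E) = 2*E (q(E) = 2*E + 0 = 2*E)
U(s, G) = 0 (U(s, G) = 0² = 0)
U(u(-5, -2), 52)*((1 - q(0)) - 1*(-3)) = 0*((1 - 2*0) - 1*(-3)) = 0*((1 - 1*0) + 3) = 0*((1 + 0) + 3) = 0*(1 + 3) = 0*4 = 0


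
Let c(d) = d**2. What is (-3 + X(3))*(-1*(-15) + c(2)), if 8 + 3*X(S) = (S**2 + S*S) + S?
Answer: 76/3 ≈ 25.333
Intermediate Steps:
X(S) = -8/3 + S/3 + 2*S**2/3 (X(S) = -8/3 + ((S**2 + S*S) + S)/3 = -8/3 + ((S**2 + S**2) + S)/3 = -8/3 + (2*S**2 + S)/3 = -8/3 + (S + 2*S**2)/3 = -8/3 + (S/3 + 2*S**2/3) = -8/3 + S/3 + 2*S**2/3)
(-3 + X(3))*(-1*(-15) + c(2)) = (-3 + (-8/3 + (1/3)*3 + (2/3)*3**2))*(-1*(-15) + 2**2) = (-3 + (-8/3 + 1 + (2/3)*9))*(15 + 4) = (-3 + (-8/3 + 1 + 6))*19 = (-3 + 13/3)*19 = (4/3)*19 = 76/3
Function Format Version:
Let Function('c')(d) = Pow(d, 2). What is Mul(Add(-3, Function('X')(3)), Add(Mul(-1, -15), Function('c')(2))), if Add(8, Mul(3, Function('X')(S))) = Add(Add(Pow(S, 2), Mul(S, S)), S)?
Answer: Rational(76, 3) ≈ 25.333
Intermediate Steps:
Function('X')(S) = Add(Rational(-8, 3), Mul(Rational(1, 3), S), Mul(Rational(2, 3), Pow(S, 2))) (Function('X')(S) = Add(Rational(-8, 3), Mul(Rational(1, 3), Add(Add(Pow(S, 2), Mul(S, S)), S))) = Add(Rational(-8, 3), Mul(Rational(1, 3), Add(Add(Pow(S, 2), Pow(S, 2)), S))) = Add(Rational(-8, 3), Mul(Rational(1, 3), Add(Mul(2, Pow(S, 2)), S))) = Add(Rational(-8, 3), Mul(Rational(1, 3), Add(S, Mul(2, Pow(S, 2))))) = Add(Rational(-8, 3), Add(Mul(Rational(1, 3), S), Mul(Rational(2, 3), Pow(S, 2)))) = Add(Rational(-8, 3), Mul(Rational(1, 3), S), Mul(Rational(2, 3), Pow(S, 2))))
Mul(Add(-3, Function('X')(3)), Add(Mul(-1, -15), Function('c')(2))) = Mul(Add(-3, Add(Rational(-8, 3), Mul(Rational(1, 3), 3), Mul(Rational(2, 3), Pow(3, 2)))), Add(Mul(-1, -15), Pow(2, 2))) = Mul(Add(-3, Add(Rational(-8, 3), 1, Mul(Rational(2, 3), 9))), Add(15, 4)) = Mul(Add(-3, Add(Rational(-8, 3), 1, 6)), 19) = Mul(Add(-3, Rational(13, 3)), 19) = Mul(Rational(4, 3), 19) = Rational(76, 3)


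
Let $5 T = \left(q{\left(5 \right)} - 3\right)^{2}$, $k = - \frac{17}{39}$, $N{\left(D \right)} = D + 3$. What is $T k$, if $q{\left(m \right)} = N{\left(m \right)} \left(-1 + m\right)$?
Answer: $- \frac{14297}{195} \approx -73.318$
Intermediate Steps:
$N{\left(D \right)} = 3 + D$
$q{\left(m \right)} = \left(-1 + m\right) \left(3 + m\right)$ ($q{\left(m \right)} = \left(3 + m\right) \left(-1 + m\right) = \left(-1 + m\right) \left(3 + m\right)$)
$k = - \frac{17}{39}$ ($k = \left(-17\right) \frac{1}{39} = - \frac{17}{39} \approx -0.4359$)
$T = \frac{841}{5}$ ($T = \frac{\left(\left(-1 + 5\right) \left(3 + 5\right) - 3\right)^{2}}{5} = \frac{\left(4 \cdot 8 - 3\right)^{2}}{5} = \frac{\left(32 - 3\right)^{2}}{5} = \frac{29^{2}}{5} = \frac{1}{5} \cdot 841 = \frac{841}{5} \approx 168.2$)
$T k = \frac{841}{5} \left(- \frac{17}{39}\right) = - \frac{14297}{195}$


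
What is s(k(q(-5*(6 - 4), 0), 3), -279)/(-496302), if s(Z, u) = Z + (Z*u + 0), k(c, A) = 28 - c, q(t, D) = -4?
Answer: 4448/248151 ≈ 0.017925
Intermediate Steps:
s(Z, u) = Z + Z*u
s(k(q(-5*(6 - 4), 0), 3), -279)/(-496302) = ((28 - 1*(-4))*(1 - 279))/(-496302) = ((28 + 4)*(-278))*(-1/496302) = (32*(-278))*(-1/496302) = -8896*(-1/496302) = 4448/248151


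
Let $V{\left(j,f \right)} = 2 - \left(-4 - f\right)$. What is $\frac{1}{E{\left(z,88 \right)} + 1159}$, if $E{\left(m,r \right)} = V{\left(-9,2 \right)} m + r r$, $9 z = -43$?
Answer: $\frac{9}{79783} \approx 0.00011281$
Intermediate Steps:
$z = - \frac{43}{9}$ ($z = \frac{1}{9} \left(-43\right) = - \frac{43}{9} \approx -4.7778$)
$V{\left(j,f \right)} = 6 + f$ ($V{\left(j,f \right)} = 2 + \left(4 + f\right) = 6 + f$)
$E{\left(m,r \right)} = r^{2} + 8 m$ ($E{\left(m,r \right)} = \left(6 + 2\right) m + r r = 8 m + r^{2} = r^{2} + 8 m$)
$\frac{1}{E{\left(z,88 \right)} + 1159} = \frac{1}{\left(88^{2} + 8 \left(- \frac{43}{9}\right)\right) + 1159} = \frac{1}{\left(7744 - \frac{344}{9}\right) + 1159} = \frac{1}{\frac{69352}{9} + 1159} = \frac{1}{\frac{79783}{9}} = \frac{9}{79783}$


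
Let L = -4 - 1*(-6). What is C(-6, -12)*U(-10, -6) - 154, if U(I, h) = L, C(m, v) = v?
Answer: -178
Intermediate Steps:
L = 2 (L = -4 + 6 = 2)
U(I, h) = 2
C(-6, -12)*U(-10, -6) - 154 = -12*2 - 154 = -24 - 154 = -178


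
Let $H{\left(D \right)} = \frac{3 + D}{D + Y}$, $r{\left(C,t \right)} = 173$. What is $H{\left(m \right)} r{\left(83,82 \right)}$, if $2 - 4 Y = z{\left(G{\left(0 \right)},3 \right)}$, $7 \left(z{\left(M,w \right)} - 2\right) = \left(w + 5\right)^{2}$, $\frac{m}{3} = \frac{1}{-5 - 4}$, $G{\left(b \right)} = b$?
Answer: $- \frac{9688}{55} \approx -176.15$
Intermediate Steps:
$m = - \frac{1}{3}$ ($m = \frac{3}{-5 - 4} = \frac{3}{-9} = 3 \left(- \frac{1}{9}\right) = - \frac{1}{3} \approx -0.33333$)
$z{\left(M,w \right)} = 2 + \frac{\left(5 + w\right)^{2}}{7}$ ($z{\left(M,w \right)} = 2 + \frac{\left(w + 5\right)^{2}}{7} = 2 + \frac{\left(5 + w\right)^{2}}{7}$)
$Y = - \frac{16}{7}$ ($Y = \frac{1}{2} - \frac{2 + \frac{\left(5 + 3\right)^{2}}{7}}{4} = \frac{1}{2} - \frac{2 + \frac{8^{2}}{7}}{4} = \frac{1}{2} - \frac{2 + \frac{1}{7} \cdot 64}{4} = \frac{1}{2} - \frac{2 + \frac{64}{7}}{4} = \frac{1}{2} - \frac{39}{14} = - \frac{16}{7} \approx -2.2857$)
$H{\left(D \right)} = \frac{3 + D}{- \frac{16}{7} + D}$ ($H{\left(D \right)} = \frac{3 + D}{D - \frac{16}{7}} = \frac{3 + D}{- \frac{16}{7} + D}$)
$H{\left(m \right)} r{\left(83,82 \right)} = \frac{7 \left(3 - \frac{1}{3}\right)}{-16 + 7 \left(- \frac{1}{3}\right)} 173 = 7 \frac{1}{-16 - \frac{7}{3}} \cdot \frac{8}{3} \cdot 173 = 7 \frac{1}{- \frac{55}{3}} \cdot \frac{8}{3} \cdot 173 = 7 \left(- \frac{3}{55}\right) \frac{8}{3} \cdot 173 = \left(- \frac{56}{55}\right) 173 = - \frac{9688}{55}$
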